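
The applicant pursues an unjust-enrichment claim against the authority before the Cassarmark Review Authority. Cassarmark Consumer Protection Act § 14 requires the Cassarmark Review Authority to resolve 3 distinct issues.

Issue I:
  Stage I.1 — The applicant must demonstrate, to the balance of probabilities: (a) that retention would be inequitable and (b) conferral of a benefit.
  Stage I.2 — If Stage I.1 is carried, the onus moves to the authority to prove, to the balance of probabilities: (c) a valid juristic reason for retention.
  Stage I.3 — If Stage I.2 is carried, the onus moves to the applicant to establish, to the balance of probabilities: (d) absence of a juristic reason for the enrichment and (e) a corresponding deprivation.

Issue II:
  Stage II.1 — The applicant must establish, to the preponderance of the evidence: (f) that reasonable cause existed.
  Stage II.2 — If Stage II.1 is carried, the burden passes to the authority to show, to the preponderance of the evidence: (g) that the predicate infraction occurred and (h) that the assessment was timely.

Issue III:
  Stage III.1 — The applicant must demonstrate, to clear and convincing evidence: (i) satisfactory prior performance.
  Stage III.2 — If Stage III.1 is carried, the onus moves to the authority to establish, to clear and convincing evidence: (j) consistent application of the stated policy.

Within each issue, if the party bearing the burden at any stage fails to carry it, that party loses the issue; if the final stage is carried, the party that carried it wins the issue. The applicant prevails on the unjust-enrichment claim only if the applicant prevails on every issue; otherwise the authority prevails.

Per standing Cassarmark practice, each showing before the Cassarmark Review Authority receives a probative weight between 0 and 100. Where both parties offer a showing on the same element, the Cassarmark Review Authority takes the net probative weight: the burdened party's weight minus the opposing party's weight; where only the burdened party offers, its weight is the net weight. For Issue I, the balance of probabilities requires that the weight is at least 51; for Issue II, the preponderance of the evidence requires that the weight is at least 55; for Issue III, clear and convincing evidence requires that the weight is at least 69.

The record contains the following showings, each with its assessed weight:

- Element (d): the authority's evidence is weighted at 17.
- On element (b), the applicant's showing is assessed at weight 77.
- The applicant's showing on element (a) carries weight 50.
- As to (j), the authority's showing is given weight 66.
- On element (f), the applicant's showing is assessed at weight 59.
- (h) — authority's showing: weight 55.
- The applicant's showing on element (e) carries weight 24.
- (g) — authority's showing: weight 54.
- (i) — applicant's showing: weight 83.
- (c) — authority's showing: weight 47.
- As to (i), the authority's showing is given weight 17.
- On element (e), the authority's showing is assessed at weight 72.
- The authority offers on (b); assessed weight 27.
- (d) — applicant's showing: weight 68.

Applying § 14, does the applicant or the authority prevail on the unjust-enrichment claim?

— Issue I —
Stage I.1 — burden on applicant; standard: the balance of probabilities (weight is at least 51).
    (a): 50 < 51 [not met]
    (b): 77 − 27 = 50 < 51 [not met]
  Stage I.1 not carried; the applicant fails its burden.
The authority prevails on this issue.
— Issue II —
At Stage II.1 the applicant must meet the preponderance of the evidence (weight is at least 55): on (f) the weight is 59, which does reach 55, so (f) meets the standard.
  Stage II.1 carried; the burden shifts to the authority.
At Stage II.2 the authority must meet the preponderance of the evidence (weight is at least 55): on (g) the weight is 54, < 55, so (g) does not meet the standard; on (h) the weight is 55, ≥ 55, so (h) meets the standard.
  The authority does not carry Stage II.2.
The applicant prevails on this issue.
— Issue III —
Stage III.1 — burden on applicant; standard: clear and convincing evidence (weight is at least 69).
    (i): 83 − 17 = 66 < 69 [not met]
  The applicant does not carry Stage III.1.
The analysis ends at Stage III.1; the authority prevails on this issue.
Per-issue: Issue I → authority; Issue II → applicant; Issue III → authority. The applicant must prevail on every issue; overall, the authority prevails.

authority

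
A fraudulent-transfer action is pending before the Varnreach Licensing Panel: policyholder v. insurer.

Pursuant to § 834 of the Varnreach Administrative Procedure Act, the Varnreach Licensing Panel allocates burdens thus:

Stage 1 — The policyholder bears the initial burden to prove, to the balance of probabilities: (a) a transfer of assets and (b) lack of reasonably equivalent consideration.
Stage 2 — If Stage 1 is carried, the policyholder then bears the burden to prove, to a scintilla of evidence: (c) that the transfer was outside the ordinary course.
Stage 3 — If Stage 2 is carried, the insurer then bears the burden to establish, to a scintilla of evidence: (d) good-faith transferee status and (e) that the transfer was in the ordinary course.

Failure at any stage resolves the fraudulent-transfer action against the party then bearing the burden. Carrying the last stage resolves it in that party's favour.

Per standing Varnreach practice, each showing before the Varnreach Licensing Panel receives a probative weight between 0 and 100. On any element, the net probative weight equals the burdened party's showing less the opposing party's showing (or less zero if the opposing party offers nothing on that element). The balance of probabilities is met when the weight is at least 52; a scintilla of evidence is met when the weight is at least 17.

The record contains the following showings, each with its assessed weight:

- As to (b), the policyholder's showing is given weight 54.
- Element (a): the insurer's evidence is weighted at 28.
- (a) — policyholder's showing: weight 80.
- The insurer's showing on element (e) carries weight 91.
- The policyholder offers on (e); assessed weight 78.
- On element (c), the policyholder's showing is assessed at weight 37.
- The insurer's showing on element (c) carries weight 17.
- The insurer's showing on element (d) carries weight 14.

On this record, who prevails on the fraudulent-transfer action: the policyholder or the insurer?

At Stage 1 the policyholder must meet the balance of probabilities (weight is at least 52): on (a) the weight is 80 less the opposing 28 gives net 52, ≥ 52, so (a) meets the standard; on (b) the weight is 54, ≥ 52, so (b) meets the standard.
  All elements met. The policyholder retains the burden for Stage 2.
At Stage 2 the policyholder must meet a scintilla of evidence (weight is at least 17): on (c) the weight is 37 less the opposing 17 gives net 20, ≥ 17, so (c) meets the standard.
  Stage 2 carried; the burden shifts to the insurer.
At Stage 3 the insurer must meet a scintilla of evidence (weight is at least 17): on (d) the weight is 14, which does not reach 17, so (d) does not meet the standard; on (e) the weight is 91 less the opposing 78 gives net 13, which does not reach 17, so (e) does not meet the standard.
  Stage 3 not carried; the insurer fails its burden.
The analysis ends at Stage 3; the policyholder prevails.

policyholder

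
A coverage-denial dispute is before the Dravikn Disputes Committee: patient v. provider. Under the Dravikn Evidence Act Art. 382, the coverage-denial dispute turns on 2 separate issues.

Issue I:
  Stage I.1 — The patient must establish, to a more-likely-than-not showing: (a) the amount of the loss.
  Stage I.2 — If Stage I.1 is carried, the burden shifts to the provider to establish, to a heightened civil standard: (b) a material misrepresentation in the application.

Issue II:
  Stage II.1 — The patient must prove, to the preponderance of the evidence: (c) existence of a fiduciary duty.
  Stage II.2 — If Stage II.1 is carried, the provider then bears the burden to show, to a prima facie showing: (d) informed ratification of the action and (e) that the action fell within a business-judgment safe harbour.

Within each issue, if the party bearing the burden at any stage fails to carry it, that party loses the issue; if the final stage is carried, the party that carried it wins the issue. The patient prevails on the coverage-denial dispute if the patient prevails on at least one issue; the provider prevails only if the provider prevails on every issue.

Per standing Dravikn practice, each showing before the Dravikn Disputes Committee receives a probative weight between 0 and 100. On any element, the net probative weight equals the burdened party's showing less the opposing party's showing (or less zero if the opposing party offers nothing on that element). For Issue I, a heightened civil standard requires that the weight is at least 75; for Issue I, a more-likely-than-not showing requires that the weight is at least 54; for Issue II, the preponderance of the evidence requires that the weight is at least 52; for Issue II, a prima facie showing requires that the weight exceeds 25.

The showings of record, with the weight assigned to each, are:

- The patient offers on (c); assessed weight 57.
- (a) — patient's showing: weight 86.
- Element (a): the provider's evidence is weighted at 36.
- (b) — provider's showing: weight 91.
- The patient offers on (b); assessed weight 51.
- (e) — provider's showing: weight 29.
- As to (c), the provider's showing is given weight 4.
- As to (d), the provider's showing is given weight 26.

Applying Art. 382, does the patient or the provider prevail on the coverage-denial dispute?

provider

— Issue I —
Stage I.1 (patient, a more-likely-than-not showing, weight is at least 54): (a) net 86−36=50 < 54 — fails.
  Stage I.1 not carried; the patient fails its burden.
The provider prevails on this issue.
— Issue II —
Stage II.1 (patient, the preponderance of the evidence, weight is at least 52): (c) net 57−4=53 ≥ 52 — meets.
  All elements met. The burden passes to the provider.
Stage II.2 (provider, a prima facie showing, weight exceeds 25): (d) 26 > 25 — meets; (e) 29 > 25 — meets.
  The provider carries the last stage.
Every stage carried; the provider prevails on this issue.
Per-issue: Issue I → provider; Issue II → provider. The patient must prevail on at least one issue; overall, the provider prevails.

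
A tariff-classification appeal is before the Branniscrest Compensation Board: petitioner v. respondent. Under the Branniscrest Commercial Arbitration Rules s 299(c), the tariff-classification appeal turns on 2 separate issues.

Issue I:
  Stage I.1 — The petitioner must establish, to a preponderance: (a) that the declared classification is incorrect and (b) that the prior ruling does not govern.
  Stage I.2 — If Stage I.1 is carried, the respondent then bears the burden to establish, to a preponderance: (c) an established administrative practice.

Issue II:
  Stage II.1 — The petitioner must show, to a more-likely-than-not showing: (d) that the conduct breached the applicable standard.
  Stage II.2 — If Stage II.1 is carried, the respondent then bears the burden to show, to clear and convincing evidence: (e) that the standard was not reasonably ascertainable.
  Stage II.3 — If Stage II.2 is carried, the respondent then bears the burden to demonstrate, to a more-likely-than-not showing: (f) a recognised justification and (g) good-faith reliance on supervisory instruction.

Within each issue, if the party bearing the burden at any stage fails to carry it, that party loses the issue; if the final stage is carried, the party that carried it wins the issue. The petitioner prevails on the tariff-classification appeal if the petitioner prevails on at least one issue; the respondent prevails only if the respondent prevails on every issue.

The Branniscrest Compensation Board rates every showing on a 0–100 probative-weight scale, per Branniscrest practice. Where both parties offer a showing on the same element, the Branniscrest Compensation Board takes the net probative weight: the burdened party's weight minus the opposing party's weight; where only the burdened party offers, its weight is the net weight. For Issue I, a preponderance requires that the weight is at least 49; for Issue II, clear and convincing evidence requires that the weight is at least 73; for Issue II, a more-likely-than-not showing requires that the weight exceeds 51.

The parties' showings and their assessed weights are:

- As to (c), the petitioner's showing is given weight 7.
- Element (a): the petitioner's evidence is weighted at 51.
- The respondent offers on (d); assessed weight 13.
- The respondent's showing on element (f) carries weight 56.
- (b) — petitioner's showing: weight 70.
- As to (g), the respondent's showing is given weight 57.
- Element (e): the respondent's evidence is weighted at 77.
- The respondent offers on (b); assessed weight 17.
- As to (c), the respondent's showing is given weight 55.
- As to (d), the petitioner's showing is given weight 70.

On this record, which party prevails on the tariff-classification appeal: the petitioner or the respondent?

— Issue I —
Stage I.1 — burden on petitioner; standard: a preponderance (weight is at least 49).
    (a): 51 ≥ 49 [met]
    (b): 70 − 17 = 53 ≥ 49 [met]
  All elements met. The burden passes to the respondent.
Stage I.2 — burden on respondent; standard: a preponderance (weight is at least 49).
    (c): 55 − 7 = 48 < 49 [not met]
  The respondent does not carry Stage I.2.
The analysis ends at Stage I.2; the petitioner prevails on this issue.
— Issue II —
Stage II.1 — burden on petitioner; standard: a more-likely-than-not showing (weight exceeds 51).
    (d): 70 − 13 = 57 > 51 [met]
  Stage II.1 carried; the burden shifts to the respondent.
Stage II.2 — burden on respondent; standard: clear and convincing evidence (weight is at least 73).
    (e): 77 ≥ 73 [met]
  Stage II.2 is satisfied; the respondent continues to bear the burden.
Stage II.3 — burden on respondent; standard: a more-likely-than-not showing (weight exceeds 51).
    (f): 56 > 51 [met]
    (g): 57 > 51 [met]
  The respondent carries the last stage.
Every stage carried; the respondent prevails on this issue.
Per-issue: Issue I → petitioner; Issue II → respondent. The petitioner must prevail on at least one issue; overall, the petitioner prevails.

petitioner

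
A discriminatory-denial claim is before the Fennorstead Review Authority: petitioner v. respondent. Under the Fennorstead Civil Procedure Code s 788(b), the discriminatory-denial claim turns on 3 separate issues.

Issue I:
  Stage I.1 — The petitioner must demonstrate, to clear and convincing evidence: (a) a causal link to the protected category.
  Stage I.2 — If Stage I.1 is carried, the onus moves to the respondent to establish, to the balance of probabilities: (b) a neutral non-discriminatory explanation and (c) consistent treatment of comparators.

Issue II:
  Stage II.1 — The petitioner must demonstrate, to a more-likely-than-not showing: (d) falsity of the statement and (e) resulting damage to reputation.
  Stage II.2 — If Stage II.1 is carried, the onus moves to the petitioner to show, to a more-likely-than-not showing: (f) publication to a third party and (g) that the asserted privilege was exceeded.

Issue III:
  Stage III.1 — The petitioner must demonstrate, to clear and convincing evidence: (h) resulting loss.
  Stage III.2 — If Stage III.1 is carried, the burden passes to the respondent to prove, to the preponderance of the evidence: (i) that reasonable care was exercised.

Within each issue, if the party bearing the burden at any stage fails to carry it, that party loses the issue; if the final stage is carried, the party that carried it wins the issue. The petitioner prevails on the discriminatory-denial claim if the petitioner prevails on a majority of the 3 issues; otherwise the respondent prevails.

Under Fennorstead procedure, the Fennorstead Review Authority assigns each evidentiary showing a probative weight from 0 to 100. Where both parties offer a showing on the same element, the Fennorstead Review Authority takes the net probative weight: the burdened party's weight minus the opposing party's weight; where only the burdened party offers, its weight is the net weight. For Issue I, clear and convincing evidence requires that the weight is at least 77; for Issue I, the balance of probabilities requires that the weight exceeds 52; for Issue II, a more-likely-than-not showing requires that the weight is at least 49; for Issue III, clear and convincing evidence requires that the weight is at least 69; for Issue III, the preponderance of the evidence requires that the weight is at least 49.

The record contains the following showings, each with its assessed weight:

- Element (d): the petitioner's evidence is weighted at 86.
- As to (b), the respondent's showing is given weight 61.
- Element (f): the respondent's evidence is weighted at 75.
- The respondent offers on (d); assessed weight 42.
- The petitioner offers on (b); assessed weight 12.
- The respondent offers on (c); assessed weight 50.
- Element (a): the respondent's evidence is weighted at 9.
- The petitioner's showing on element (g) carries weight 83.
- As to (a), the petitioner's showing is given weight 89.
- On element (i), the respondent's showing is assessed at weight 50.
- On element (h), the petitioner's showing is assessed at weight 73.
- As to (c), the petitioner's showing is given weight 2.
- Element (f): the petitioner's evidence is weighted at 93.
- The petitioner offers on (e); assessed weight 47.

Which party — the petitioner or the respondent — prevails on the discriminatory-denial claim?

respondent

— Issue I —
Stage I.1 — burden on petitioner; standard: clear and convincing evidence (weight is at least 77).
    (a): 89 − 9 = 80 ≥ 77 [met]
  All elements met. The burden passes to the respondent.
Stage I.2 — burden on respondent; standard: the balance of probabilities (weight exceeds 52).
    (b): 61 − 12 = 49 ≤ 52 [not met]
    (c): 50 − 2 = 48 ≤ 52 [not met]
  Stage I.2 not carried; the respondent fails its burden.
The analysis ends at Stage I.2; the petitioner prevails on this issue.
— Issue II —
At Stage II.1 the petitioner must meet a more-likely-than-not showing (weight is at least 49): on (d) the weight is 86 less the opposing 42 gives net 44, < 49, so (d) does not meet the standard; on (e) the weight is 47, which does not reach 49, so (e) does not meet the standard.
  Not every element is met, so the petitioner fails to carry Stage II.1.
The analysis ends at Stage II.1; the respondent prevails on this issue.
— Issue III —
Stage III.1 — burden on petitioner; standard: clear and convincing evidence (weight is at least 69).
    (h): 73 ≥ 69 [met]
  Stage III.1 carried; the burden shifts to the respondent.
Stage III.2 — burden on respondent; standard: the preponderance of the evidence (weight is at least 49).
    (i): 50 ≥ 49 [met]
  Stage III.2 carried; the final stage is satisfied.
With every stage satisfied, the respondent prevails on this issue.
Per-issue: Issue I → petitioner; Issue II → respondent; Issue III → respondent. The petitioner must prevail on a majority of issues; overall, the respondent prevails.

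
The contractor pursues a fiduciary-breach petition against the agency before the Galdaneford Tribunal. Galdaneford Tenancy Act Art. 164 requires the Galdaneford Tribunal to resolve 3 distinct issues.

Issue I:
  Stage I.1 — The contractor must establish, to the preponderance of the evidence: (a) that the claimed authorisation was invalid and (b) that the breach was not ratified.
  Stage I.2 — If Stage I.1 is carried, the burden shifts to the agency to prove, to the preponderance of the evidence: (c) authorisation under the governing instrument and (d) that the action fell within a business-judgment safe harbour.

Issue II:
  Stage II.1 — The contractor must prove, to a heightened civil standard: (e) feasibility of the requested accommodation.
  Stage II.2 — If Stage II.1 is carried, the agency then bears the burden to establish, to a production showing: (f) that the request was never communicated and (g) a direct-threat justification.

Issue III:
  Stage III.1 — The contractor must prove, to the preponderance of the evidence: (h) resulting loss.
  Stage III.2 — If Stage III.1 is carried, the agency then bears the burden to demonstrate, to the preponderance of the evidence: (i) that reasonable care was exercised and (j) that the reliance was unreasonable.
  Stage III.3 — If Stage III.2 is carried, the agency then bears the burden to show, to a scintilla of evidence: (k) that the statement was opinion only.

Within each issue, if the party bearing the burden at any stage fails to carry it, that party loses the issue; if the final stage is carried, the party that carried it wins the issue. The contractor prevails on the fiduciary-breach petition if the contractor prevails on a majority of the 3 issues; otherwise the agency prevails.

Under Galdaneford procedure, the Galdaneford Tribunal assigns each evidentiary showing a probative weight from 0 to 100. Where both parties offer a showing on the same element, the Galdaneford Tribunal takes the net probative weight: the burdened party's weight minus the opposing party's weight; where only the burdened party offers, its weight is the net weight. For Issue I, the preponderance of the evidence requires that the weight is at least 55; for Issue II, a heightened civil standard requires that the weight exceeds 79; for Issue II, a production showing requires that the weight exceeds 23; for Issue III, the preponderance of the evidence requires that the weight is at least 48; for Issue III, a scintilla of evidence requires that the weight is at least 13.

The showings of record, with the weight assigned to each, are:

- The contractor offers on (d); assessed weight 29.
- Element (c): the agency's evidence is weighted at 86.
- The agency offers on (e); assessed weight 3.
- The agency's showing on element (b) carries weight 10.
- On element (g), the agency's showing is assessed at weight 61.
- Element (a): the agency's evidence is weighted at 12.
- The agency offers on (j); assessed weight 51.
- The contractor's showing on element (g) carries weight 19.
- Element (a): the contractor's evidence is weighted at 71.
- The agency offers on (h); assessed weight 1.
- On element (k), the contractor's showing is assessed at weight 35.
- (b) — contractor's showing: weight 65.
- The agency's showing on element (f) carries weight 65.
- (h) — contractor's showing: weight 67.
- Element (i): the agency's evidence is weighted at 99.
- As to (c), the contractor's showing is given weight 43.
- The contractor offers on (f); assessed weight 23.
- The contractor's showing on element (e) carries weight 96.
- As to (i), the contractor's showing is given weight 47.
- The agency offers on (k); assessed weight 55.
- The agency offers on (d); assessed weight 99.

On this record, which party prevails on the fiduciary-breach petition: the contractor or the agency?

— Issue I —
At Stage I.1 the contractor must meet the preponderance of the evidence (weight is at least 55): on (a) the weight is 71 less the opposing 12 gives net 59, which does reach 55, so (a) meets the standard; on (b) the weight is 65 less the opposing 10 gives net 55, ≥ 55, so (b) meets the standard.
  Stage I.1 is satisfied; the onus moves to the agency.
At Stage I.2 the agency must meet the preponderance of the evidence (weight is at least 55): on (c) the weight is 86 less the opposing 43 gives net 43, which does not reach 55, so (c) does not meet the standard; on (d) the weight is 99 less the opposing 29 gives net 70, ≥ 55, so (d) meets the standard.
  Not every element is met, so the agency fails to carry Stage I.2.
So the contractor prevails on this issue.
— Issue II —
Stage II.1 (contractor, a heightened civil standard, weight exceeds 79): (e) net 96−3=93 > 79 — meets.
  Stage II.1 is satisfied; the onus moves to the agency.
Stage II.2 (agency, a production showing, weight exceeds 23): (f) net 65−23=42 > 23 — meets; (g) net 61−19=42 > 23 — meets.
  The agency carries the last stage.
All stages carried — the agency prevails on this issue.
— Issue III —
At Stage III.1 the contractor must meet the preponderance of the evidence (weight is at least 48): on (h) the weight is 67 less the opposing 1 gives net 66, which does reach 48, so (h) meets the standard.
  Stage III.1 is satisfied; the onus moves to the agency.
At Stage III.2 the agency must meet the preponderance of the evidence (weight is at least 48): on (i) the weight is 99 less the opposing 47 gives net 52, ≥ 48, so (i) meets the standard; on (j) the weight is 51, ≥ 48, so (j) meets the standard.
  Stage III.2 carried; the burden remains with the agency.
At Stage III.3 the agency must meet a scintilla of evidence (weight is at least 13): on (k) the weight is 55 less the opposing 35 gives net 20, ≥ 13, so (k) meets the standard.
  All elements met at the final stage.
With every stage satisfied, the agency prevails on this issue.
Per-issue: Issue I → contractor; Issue II → agency; Issue III → agency. The contractor must prevail on a majority of issues; overall, the agency prevails.

agency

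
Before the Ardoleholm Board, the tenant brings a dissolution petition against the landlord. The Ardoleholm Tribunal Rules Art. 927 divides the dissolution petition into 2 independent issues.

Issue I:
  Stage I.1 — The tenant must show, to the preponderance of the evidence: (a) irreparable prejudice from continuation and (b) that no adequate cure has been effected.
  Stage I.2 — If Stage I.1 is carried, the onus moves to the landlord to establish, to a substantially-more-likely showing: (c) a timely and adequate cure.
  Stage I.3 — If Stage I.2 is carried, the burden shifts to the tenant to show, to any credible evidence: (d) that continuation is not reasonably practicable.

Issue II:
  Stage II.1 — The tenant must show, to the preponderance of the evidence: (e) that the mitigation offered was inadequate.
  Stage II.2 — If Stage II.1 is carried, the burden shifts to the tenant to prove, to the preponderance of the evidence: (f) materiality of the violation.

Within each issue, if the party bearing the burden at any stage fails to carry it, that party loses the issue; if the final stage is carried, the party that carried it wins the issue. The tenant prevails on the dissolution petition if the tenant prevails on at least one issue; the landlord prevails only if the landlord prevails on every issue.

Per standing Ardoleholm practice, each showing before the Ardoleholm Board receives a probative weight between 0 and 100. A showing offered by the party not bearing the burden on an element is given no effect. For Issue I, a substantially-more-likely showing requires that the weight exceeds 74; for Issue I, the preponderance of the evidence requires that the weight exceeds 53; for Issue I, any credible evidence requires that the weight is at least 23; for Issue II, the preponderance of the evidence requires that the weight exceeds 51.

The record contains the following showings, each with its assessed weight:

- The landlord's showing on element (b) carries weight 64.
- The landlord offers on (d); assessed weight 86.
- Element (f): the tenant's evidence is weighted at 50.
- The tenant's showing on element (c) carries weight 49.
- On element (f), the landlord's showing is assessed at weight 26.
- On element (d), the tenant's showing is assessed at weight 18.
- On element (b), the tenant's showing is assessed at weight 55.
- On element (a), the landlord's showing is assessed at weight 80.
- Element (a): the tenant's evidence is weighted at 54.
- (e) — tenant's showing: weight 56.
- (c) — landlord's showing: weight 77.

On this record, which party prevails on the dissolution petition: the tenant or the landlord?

landlord

— Issue I —
Stage I.1 — burden on tenant; standard: the preponderance of the evidence (weight exceeds 53).
    (a): 54 (landlord's 80 disregarded) > 53 [met]
    (b): 55 (landlord's 64 disregarded) > 53 [met]
  Stage I.1 carried; the burden shifts to the landlord.
Stage I.2 — burden on landlord; standard: a substantially-more-likely showing (weight exceeds 74).
    (c): 77 (tenant's 49 disregarded) > 74 [met]
  Stage I.2 carried; the burden shifts to the tenant.
Stage I.3 — burden on tenant; standard: any credible evidence (weight is at least 23).
    (d): 18 (landlord's 86 disregarded) < 23 [not met]
  The tenant does not carry Stage I.3.
So the landlord prevails on this issue.
— Issue II —
At Stage II.1 the tenant must meet the preponderance of the evidence (weight exceeds 51): on (e) the weight is 56, > 51, so (e) meets the standard.
  All elements met. The tenant retains the burden for Stage II.2.
At Stage II.2 the tenant must meet the preponderance of the evidence (weight exceeds 51): on (f) the weight is 50 (the landlord's 26 is given no effect), which does not exceed 51, so (f) does not meet the standard.
  The tenant does not carry Stage II.2.
The analysis ends at Stage II.2; the landlord prevails on this issue.
Per-issue: Issue I → landlord; Issue II → landlord. The tenant must prevail on at least one issue; overall, the landlord prevails.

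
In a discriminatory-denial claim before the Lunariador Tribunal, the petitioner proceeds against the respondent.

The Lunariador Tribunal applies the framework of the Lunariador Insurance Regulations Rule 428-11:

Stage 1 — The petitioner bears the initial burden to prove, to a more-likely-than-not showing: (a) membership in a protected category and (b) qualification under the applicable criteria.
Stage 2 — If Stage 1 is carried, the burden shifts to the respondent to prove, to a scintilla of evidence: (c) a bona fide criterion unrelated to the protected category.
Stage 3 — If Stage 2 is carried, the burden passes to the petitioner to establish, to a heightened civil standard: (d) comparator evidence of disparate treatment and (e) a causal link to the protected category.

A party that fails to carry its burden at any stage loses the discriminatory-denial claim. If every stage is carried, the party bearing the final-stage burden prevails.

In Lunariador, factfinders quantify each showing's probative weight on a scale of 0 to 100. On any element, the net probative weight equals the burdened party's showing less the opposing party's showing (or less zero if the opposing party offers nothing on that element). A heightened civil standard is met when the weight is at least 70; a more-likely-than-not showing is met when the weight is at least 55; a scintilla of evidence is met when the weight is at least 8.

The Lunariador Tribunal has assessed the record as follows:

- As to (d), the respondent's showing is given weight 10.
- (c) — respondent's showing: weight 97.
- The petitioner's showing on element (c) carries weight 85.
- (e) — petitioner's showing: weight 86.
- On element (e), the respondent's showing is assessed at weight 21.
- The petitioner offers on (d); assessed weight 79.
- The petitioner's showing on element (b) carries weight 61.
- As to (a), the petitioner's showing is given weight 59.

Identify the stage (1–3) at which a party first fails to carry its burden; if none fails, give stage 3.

Stage 1 — burden on petitioner; standard: a more-likely-than-not showing (weight is at least 55).
    (a): 59 ≥ 55 [met]
    (b): 61 ≥ 55 [met]
  Stage 1 carried; the burden shifts to the respondent.
Stage 2 — burden on respondent; standard: a scintilla of evidence (weight is at least 8).
    (c): 97 − 85 = 12 ≥ 8 [met]
  Stage 2 is satisfied; the onus moves to the petitioner.
Stage 3 — burden on petitioner; standard: a heightened civil standard (weight is at least 70).
    (d): 79 − 10 = 69 < 70 [not met]
    (e): 86 − 21 = 65 < 70 [not met]
  Stage 3 not carried; the petitioner fails its burden.
So the respondent prevails.

stage 3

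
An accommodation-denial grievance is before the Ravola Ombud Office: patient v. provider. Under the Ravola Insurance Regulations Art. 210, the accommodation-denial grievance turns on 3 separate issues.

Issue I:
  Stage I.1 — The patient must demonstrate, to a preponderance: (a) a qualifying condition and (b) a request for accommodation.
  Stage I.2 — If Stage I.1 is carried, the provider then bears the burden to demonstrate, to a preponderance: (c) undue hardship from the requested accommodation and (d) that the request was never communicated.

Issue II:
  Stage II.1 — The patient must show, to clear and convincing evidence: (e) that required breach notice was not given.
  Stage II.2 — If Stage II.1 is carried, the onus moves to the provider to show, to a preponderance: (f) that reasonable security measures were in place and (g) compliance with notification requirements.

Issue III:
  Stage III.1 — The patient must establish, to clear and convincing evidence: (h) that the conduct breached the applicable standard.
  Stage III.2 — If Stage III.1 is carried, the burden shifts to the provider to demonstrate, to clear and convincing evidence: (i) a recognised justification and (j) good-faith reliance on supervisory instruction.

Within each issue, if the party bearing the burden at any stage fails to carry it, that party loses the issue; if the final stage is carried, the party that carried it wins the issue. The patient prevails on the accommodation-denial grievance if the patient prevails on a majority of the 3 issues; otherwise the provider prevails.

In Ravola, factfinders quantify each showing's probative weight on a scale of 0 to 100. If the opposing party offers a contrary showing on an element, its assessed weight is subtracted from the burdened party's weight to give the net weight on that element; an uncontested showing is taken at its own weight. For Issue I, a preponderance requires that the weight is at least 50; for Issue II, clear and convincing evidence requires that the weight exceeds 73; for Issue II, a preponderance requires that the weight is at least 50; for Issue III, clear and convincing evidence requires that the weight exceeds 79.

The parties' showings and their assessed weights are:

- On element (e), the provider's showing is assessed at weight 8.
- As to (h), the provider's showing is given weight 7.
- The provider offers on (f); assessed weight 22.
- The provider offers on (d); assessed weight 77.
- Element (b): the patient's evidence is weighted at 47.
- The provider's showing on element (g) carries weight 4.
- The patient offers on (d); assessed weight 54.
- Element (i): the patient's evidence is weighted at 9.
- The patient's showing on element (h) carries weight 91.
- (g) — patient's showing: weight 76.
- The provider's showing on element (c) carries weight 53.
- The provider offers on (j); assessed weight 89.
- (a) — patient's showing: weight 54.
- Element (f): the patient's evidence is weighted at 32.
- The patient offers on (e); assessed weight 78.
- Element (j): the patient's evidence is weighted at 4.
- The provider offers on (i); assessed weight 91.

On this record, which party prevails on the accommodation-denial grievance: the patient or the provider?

— Issue I —
Stage I.1 — burden on patient; standard: a preponderance (weight is at least 50).
    (a): 54 ≥ 50 [met]
    (b): 47 < 50 [not met]
  Not every element is met, so the patient fails to carry Stage I.1.
The analysis ends at Stage I.1; the provider prevails on this issue.
— Issue II —
Stage II.1 (patient, clear and convincing evidence, weight exceeds 73): (e) net 78−8=70 ≤ 73 — fails.
  The patient does not carry Stage II.1.
The analysis ends at Stage II.1; the provider prevails on this issue.
— Issue III —
Stage III.1 (patient, clear and convincing evidence, weight exceeds 79): (h) net 91−7=84 > 79 — meets.
  The patient carries Stage III.1; the provider now bears the burden.
Stage III.2 (provider, clear and convincing evidence, weight exceeds 79): (i) net 91−9=82 > 79 — meets; (j) net 89−4=85 > 79 — meets.
  The provider carries the last stage.
All stages carried — the provider prevails on this issue.
Per-issue: Issue I → provider; Issue II → provider; Issue III → provider. The patient must prevail on a majority of issues; overall, the provider prevails.

provider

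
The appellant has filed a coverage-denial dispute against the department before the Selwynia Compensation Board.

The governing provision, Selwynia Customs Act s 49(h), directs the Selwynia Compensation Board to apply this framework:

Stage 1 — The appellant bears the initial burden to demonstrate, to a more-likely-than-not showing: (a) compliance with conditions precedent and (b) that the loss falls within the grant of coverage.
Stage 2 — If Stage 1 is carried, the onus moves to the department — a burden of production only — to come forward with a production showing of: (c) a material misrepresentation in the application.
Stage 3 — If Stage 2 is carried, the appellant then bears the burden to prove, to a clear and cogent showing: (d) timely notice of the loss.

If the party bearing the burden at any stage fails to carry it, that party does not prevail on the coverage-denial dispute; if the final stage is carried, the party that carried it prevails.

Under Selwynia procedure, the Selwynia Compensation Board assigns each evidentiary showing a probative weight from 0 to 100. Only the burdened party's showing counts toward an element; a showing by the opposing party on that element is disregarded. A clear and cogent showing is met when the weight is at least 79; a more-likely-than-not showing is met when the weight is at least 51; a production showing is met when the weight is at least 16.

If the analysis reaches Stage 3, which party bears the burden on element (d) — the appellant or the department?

Stage 3's rule assigns the burden to the appellant (to a clear and cogent showing).

appellant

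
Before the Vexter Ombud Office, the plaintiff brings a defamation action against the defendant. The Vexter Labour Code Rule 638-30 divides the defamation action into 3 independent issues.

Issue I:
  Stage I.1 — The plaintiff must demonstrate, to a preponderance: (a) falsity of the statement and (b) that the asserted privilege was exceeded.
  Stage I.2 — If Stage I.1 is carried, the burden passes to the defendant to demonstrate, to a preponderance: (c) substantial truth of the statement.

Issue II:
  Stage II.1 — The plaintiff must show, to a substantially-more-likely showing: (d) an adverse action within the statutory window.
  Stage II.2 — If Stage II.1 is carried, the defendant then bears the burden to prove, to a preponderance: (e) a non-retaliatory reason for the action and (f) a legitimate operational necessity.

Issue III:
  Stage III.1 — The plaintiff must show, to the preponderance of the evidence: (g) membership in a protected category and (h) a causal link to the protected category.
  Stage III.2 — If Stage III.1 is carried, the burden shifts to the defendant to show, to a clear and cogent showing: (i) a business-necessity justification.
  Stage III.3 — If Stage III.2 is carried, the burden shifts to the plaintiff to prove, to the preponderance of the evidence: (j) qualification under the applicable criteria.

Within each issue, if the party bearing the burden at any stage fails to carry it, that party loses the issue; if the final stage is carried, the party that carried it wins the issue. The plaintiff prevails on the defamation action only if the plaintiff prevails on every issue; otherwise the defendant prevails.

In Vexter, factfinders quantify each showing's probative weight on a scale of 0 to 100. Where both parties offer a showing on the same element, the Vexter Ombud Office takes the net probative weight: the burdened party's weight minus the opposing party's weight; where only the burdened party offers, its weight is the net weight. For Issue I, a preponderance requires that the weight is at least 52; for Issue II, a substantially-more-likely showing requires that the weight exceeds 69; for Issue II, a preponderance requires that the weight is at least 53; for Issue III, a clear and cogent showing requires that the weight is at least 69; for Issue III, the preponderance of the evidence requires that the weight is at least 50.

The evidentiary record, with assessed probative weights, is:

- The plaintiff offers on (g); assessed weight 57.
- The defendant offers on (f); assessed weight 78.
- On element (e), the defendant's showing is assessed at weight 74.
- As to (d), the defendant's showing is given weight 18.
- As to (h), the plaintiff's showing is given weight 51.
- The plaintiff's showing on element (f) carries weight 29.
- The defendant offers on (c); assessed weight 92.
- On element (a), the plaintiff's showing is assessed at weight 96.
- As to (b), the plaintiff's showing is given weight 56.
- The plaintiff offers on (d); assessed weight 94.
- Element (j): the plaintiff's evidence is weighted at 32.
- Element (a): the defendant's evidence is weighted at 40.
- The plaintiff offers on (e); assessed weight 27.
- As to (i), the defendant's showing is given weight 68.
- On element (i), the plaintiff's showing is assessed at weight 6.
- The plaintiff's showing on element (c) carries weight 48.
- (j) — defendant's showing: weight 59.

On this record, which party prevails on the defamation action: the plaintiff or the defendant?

plaintiff

— Issue I —
At Stage I.1 the plaintiff must meet a preponderance (weight is at least 52): on (a) the weight is 96 less the opposing 40 gives net 56, ≥ 52, so (a) meets the standard; on (b) the weight is 56, ≥ 52, so (b) meets the standard.
  Stage I.1 is satisfied; the onus moves to the defendant.
At Stage I.2 the defendant must meet a preponderance (weight is at least 52): on (c) the weight is 92 less the opposing 48 gives net 44, < 52, so (c) does not meet the standard.
  The defendant does not carry Stage I.2.
The plaintiff prevails on this issue.
— Issue II —
Stage II.1 (plaintiff, a substantially-more-likely showing, weight exceeds 69): (d) net 94−18=76 > 69 — meets.
  The plaintiff carries Stage II.1; the defendant now bears the burden.
Stage II.2 (defendant, a preponderance, weight is at least 53): (e) net 74−27=47 < 53 — fails; (f) net 78−29=49 < 53 — fails.
  Not every element is met, so the defendant fails to carry Stage II.2.
So the plaintiff prevails on this issue.
— Issue III —
Stage III.1 (plaintiff, the preponderance of the evidence, weight is at least 50): (g) 57 ≥ 50 — meets; (h) 51 ≥ 50 — meets.
  The plaintiff carries Stage III.1; the defendant now bears the burden.
Stage III.2 (defendant, a clear and cogent showing, weight is at least 69): (i) net 68−6=62 < 69 — fails.
  The defendant does not carry Stage III.2.
So the plaintiff prevails on this issue.
Per-issue: Issue I → plaintiff; Issue II → plaintiff; Issue III → plaintiff. The plaintiff must prevail on every issue; overall, the plaintiff prevails.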